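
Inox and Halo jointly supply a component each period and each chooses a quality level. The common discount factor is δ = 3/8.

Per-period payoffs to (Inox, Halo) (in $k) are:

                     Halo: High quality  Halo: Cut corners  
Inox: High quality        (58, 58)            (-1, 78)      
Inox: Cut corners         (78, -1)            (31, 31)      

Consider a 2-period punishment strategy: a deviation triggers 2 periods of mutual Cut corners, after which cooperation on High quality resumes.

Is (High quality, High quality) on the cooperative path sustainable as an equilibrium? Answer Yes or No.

No

A one-shot deviation gives 78 now, then 31 for 2 periods, then back to 58.
Gain from deviating: (78−58) today; loss: (58−31) in each of the next 2 periods.
No-deviation condition: (58−31)(δ+…+δ^2) ≥ 78−58, i.e. δ+…+δ^2 ≥ 20/27.
At δ = 3/8: δ+…+δ^2 = 0.5156 < 0.7407.
So cooperation is not sustainable.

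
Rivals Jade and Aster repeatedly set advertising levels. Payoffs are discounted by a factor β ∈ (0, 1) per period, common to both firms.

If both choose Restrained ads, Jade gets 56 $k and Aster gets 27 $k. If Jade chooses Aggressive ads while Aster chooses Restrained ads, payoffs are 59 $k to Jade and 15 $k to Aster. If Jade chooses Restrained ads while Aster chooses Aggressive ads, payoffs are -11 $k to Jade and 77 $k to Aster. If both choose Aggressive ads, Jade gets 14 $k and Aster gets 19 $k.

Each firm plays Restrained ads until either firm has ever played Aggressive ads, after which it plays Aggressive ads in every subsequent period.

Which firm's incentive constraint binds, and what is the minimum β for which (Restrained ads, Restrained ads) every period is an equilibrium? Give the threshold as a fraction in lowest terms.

Jade: cooperation gives 56 each period; deviation gives 59 once then 14 forever.
  56/(1−β) ≥ 59 + 14β/(1−β) ⇒ β ≥ 3/45 = 1/15.
Aster: cooperation gives 27 each period; deviation gives 77 once then 19 forever.
  β ≥ 50/58 = 25/29.
Both must hold, so the binding constraint is Aster's: β ≥ 25/29.

Aster; β ≥ 25/29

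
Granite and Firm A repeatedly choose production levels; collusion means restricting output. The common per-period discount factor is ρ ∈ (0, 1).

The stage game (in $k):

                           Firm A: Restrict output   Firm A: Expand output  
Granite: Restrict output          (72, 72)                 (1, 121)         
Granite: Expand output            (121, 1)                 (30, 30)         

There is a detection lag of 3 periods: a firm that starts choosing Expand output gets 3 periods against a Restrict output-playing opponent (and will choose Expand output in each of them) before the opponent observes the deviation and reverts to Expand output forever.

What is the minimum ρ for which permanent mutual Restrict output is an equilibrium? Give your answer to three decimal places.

0.814

A deviator earns 121 for 3 periods, then 30 forever; cooperating earns 72 forever. Multiplying the IC by (1−ρ):
72 ≥ 121(1−ρ^3) + 30ρ^3, so 91·ρ^3 ≥ 49 and ρ^3 ≥ 7/13.
ρ ≥ (7/13)^(1/3) ≈ 0.814.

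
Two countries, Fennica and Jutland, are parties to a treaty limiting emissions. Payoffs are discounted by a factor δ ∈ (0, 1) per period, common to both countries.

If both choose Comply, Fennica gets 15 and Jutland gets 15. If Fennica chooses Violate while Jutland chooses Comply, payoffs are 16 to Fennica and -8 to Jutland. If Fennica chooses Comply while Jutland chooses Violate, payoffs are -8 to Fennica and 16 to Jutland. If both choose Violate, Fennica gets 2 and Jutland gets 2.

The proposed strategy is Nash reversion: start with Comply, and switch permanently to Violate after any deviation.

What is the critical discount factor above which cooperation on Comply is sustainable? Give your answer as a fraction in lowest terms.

15/(1−δ) ≥ 16 + 2δ/(1−δ)
15 ≥ 16 − 14δ
δ ≥ 1/14.

1/14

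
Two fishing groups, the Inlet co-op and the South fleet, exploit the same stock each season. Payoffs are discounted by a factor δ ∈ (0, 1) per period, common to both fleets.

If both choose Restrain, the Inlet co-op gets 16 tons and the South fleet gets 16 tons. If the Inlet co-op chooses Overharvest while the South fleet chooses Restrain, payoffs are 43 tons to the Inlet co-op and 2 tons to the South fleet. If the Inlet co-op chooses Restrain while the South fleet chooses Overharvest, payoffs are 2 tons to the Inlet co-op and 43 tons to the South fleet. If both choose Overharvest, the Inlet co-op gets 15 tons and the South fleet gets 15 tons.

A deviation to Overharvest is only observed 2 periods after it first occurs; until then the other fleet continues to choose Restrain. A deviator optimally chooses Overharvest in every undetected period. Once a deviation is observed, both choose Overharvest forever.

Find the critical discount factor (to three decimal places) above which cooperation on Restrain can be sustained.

0.982

The best deviation is to choose Overharvest for all 2 undetected periods, earning 43 each, then 15 forever once detected.
Deviation value: 43(1−δ^2)/(1−δ) + 15δ^2/(1−δ); cooperation value: 16/(1−δ).
IC: 16 ≥ 43(1−δ^2) + 15δ^2 = 43 − 28δ^2.
So δ^2 ≥ 27/28, giving δ ≥ (27/28)^(1/2) ≈ 0.982.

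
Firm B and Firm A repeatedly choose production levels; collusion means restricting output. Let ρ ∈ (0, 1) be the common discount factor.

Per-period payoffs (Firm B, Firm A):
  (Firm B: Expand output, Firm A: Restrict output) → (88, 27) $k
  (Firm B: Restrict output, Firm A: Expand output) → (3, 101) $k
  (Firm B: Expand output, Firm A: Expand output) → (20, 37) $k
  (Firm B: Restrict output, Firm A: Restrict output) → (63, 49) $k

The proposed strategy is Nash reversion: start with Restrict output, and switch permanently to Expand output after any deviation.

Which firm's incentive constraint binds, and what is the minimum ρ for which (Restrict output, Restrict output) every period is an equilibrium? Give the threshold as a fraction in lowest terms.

Firm A; ρ ≥ 13/16

Firm B's threshold: (88−63)/(88−20) = 25/68.
Firm A's threshold: (101−49)/(101−37) = 13/16.
25/68 < 13/16, so Firm A binds and ρ* = 13/16.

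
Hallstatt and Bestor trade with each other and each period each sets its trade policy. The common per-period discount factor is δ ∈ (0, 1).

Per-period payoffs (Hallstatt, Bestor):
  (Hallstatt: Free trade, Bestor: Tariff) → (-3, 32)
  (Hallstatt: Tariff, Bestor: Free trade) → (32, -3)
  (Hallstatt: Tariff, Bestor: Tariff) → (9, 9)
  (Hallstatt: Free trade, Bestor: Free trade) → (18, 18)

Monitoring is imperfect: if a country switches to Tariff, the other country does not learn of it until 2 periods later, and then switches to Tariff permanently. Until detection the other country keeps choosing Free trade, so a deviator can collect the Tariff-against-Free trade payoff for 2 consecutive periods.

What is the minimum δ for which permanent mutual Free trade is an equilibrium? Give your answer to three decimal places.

A deviator earns 32 for 2 periods, then 9 forever; cooperating earns 18 forever. Multiplying the IC by (1−δ):
18 ≥ 32(1−δ^2) + 9δ^2, so 23·δ^2 ≥ 14 and δ^2 ≥ 14/23.
δ ≥ (14/23)^(1/2) ≈ 0.780.

0.780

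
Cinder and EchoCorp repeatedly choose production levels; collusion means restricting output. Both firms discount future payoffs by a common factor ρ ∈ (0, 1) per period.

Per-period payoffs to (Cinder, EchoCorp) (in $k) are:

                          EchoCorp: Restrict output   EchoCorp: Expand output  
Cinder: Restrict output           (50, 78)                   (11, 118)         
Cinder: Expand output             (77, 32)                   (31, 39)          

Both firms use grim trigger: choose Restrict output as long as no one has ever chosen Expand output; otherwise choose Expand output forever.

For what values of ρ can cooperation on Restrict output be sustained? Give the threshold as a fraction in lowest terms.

27/46

Cinder: cooperation gives 50 each period; deviation gives 77 once then 31 forever.
  50/(1−ρ) ≥ 77 + 31ρ/(1−ρ) ⇒ ρ ≥ 27/46.
EchoCorp: cooperation gives 78 each period; deviation gives 118 once then 39 forever.
  ρ ≥ 40/79.
Both must hold, so the binding constraint is Cinder's: ρ ≥ 27/46.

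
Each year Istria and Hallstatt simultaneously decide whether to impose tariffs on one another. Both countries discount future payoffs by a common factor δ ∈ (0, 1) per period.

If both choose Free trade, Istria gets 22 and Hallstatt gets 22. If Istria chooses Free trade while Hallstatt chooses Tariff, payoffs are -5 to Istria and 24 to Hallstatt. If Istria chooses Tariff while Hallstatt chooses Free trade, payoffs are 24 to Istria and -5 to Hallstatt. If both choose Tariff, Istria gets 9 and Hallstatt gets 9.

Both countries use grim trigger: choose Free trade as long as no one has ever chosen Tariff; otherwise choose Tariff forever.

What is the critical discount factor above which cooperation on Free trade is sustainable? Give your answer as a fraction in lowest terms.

22/(1−δ) ≥ 24 + 9δ/(1−δ)
22 ≥ 24 − 15δ
δ ≥ 2/15.

2/15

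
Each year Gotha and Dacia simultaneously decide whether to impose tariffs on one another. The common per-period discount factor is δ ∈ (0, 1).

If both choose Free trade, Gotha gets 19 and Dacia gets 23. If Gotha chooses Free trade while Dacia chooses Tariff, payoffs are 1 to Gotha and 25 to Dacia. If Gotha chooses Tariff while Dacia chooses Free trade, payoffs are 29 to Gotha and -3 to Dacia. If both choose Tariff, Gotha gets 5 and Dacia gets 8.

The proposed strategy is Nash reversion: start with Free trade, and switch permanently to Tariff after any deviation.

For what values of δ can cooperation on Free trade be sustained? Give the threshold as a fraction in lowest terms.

5/12

For Gotha: deviation gain 29−19 = 10, per-period punishment loss 19−5 = 14. IC gives δ ≥ 10/24 = 5/12.
For Dacia: gain 2, loss 15 per period, so δ ≥ 2/17.
The tighter constraint is Gotha's, so cooperation needs δ ≥ 5/12.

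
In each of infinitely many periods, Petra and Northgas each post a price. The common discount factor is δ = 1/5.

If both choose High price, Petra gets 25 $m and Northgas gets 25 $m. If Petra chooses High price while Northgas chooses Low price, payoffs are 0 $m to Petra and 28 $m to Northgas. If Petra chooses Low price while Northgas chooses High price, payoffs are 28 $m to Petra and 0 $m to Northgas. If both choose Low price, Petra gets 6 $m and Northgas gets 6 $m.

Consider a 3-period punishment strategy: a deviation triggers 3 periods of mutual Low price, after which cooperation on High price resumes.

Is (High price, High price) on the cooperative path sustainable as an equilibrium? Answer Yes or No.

Yes

A one-shot deviation gives 28 now, then 6 for 3 periods, then back to 25.
Gain from deviating: (28−25) today; loss: (25−6) in each of the next 3 periods.
No-deviation condition: (25−6)(δ+…+δ^3) ≥ 28−25, i.e. δ+…+δ^3 ≥ 3/19.
At δ = 1/5: δ+…+δ^3 = 0.2480 ≥ 0.1579.
So cooperation is sustainable.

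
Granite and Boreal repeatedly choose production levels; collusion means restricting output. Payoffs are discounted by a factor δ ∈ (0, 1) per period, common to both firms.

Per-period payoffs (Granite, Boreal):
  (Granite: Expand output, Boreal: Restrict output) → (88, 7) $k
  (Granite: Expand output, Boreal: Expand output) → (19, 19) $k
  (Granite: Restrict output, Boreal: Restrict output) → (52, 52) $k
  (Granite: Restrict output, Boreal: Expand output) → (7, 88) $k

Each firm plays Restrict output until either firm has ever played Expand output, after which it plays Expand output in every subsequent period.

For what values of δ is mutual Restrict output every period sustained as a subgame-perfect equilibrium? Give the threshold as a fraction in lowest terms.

Cooperation forever yields 52 each period: 52/(1−δ).
Deviating yields 88 once, then 19 forever: 88 + 19δ/(1−δ).
No profitable deviation requires 52/(1−δ) ≥ 88 + 19δ/(1−δ).
Multiplying by (1−δ): 52 ≥ 88(1−δ) + 19δ = 88 − 69δ.
So 69δ ≥ 36, i.e. δ ≥ 36/69 = 12/23.

12/23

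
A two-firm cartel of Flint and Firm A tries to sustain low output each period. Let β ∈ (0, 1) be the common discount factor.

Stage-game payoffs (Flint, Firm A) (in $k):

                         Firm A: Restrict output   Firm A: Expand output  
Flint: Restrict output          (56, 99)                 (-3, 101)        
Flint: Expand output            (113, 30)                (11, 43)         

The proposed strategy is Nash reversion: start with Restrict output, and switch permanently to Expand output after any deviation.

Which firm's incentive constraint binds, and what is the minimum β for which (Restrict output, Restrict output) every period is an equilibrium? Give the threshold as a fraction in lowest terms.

Flint; β ≥ 19/34

Flint: cooperation gives 56 each period; deviation gives 113 once then 11 forever.
  56/(1−β) ≥ 113 + 11β/(1−β) ⇒ β ≥ 57/102 = 19/34.
Firm A: cooperation gives 99 each period; deviation gives 101 once then 43 forever.
  β ≥ 2/58 = 1/29.
Both must hold, so the binding constraint is Flint's: β ≥ 19/34.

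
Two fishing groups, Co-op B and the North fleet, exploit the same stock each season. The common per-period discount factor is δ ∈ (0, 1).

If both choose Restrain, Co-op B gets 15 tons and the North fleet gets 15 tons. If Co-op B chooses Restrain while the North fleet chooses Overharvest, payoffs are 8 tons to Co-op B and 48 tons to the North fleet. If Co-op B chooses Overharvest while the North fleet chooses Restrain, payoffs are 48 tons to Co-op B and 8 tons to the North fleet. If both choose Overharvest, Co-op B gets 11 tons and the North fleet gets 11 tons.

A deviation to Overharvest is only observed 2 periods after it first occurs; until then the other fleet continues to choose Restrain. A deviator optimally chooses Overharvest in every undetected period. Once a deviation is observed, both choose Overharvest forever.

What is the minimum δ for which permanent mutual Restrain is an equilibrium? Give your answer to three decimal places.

0.944

The best deviation is to choose Overharvest for all 2 undetected periods, earning 48 each, then 11 forever once detected.
Deviation value: 48(1−δ^2)/(1−δ) + 11δ^2/(1−δ); cooperation value: 15/(1−δ).
IC: 15 ≥ 48(1−δ^2) + 11δ^2 = 48 − 37δ^2.
So δ^2 ≥ 33/37, giving δ ≥ (33/37)^(1/2) ≈ 0.944.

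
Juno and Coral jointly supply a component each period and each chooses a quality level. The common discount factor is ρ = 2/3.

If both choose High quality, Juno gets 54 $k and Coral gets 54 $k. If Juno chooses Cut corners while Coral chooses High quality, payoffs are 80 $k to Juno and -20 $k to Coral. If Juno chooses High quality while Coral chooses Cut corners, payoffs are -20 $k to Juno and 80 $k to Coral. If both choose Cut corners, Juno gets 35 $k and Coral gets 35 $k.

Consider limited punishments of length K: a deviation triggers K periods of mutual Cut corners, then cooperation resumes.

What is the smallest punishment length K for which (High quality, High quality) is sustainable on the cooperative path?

3

No profitable deviation requires (54−35)(ρ+…+ρ^K) ≥ 80−54, i.e. ρ+…+ρ^K ≥ 26/19 ≈ 1.3684.
With ρ = 2/3, the partial sums are K=1: 0.6667, K=2: 1.1111, K=3: 1.4074.
K = 3 is the first length at which the sum reaches 1.3684.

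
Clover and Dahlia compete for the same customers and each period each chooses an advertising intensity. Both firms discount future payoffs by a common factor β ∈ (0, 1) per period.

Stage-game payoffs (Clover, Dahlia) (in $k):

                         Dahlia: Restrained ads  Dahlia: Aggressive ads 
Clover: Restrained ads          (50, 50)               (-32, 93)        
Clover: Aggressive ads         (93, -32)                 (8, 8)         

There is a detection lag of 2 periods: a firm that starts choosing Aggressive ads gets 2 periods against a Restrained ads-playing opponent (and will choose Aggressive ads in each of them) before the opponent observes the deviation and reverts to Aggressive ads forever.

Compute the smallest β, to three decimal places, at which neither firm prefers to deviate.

0.711

The best deviation is to choose Aggressive ads for all 2 undetected periods, earning 93 each, then 8 forever once detected.
Deviation value: 93(1−β^2)/(1−β) + 8β^2/(1−β); cooperation value: 50/(1−β).
IC: 50 ≥ 93(1−β^2) + 8β^2 = 93 − 85β^2.
So β^2 ≥ 43/85, giving β ≥ (43/85)^(1/2) ≈ 0.711.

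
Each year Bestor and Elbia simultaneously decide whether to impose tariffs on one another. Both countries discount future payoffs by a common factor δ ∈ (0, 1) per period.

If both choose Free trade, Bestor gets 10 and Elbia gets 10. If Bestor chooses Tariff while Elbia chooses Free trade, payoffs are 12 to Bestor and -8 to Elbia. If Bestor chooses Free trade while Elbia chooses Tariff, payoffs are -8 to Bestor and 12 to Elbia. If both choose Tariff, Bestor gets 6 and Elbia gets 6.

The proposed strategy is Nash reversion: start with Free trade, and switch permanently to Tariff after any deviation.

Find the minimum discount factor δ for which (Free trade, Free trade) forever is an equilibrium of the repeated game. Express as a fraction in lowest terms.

1/3

Under grim trigger the critical discount factor is (T−C)/(T−P) with T = 12, C = 10, P = 6.
δ* = (12−10)/(12−6) = 2/6 = 1/3.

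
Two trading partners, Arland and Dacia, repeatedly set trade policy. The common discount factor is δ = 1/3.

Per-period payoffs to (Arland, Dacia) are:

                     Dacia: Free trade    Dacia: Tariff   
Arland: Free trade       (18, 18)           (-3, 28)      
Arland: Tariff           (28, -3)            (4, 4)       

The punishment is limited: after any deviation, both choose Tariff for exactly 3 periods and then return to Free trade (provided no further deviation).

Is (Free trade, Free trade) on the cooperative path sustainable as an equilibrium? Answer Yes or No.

A one-shot deviation gives 28 now, then 4 for 3 periods, then back to 18.
Gain from deviating: (28−18) today; loss: (18−4) in each of the next 3 periods.
No-deviation condition: (18−4)(δ+…+δ^3) ≥ 28−18, i.e. δ+…+δ^3 ≥ 5/7.
At δ = 1/3: δ+…+δ^3 = 0.4815 < 0.7143.
So cooperation is not sustainable.

No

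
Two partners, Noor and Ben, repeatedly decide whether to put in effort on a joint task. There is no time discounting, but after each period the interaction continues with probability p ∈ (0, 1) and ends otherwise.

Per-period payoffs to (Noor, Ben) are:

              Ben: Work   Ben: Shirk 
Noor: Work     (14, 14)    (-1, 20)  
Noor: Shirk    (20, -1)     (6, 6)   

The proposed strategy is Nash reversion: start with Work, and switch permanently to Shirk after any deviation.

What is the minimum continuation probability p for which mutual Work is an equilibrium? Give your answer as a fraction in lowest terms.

3/7

With no time discounting, the continuation probability p plays the role of the discount factor.
Grim-trigger IC: 14/(1−p) ≥ 20 + 6p/(1−p) ⇒ p ≥ (20−14)/(20−6) = 3/7.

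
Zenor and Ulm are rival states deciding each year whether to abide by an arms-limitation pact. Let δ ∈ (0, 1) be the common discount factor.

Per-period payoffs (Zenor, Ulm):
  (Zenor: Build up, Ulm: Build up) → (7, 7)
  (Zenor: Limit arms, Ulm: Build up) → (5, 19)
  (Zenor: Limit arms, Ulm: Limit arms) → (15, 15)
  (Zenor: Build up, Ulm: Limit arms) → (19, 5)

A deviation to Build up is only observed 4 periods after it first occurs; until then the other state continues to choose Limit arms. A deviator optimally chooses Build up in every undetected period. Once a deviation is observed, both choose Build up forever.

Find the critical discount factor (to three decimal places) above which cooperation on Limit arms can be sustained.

0.760

The best deviation is to choose Build up for all 4 undetected periods, earning 19 each, then 7 forever once detected.
Deviation value: 19(1−δ^4)/(1−δ) + 7δ^4/(1−δ); cooperation value: 15/(1−δ).
IC: 15 ≥ 19(1−δ^4) + 7δ^4 = 19 − 12δ^4.
So δ^4 ≥ 4/12 = 1/3, giving δ ≥ (1/3)^(1/4) ≈ 0.760.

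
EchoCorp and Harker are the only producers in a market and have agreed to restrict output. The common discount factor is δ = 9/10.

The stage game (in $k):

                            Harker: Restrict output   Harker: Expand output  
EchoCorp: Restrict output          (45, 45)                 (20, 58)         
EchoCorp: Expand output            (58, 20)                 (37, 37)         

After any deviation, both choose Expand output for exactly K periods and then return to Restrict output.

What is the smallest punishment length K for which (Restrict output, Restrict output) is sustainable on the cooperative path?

Need Σ_{k=1}^{K} δ^k ≥ (58−45)/(45−37) = 1.6250 at δ = 9/10.
At K = 1 the sum is 0.9000 < 1.6250; at K = 2 it is 1.7100 ≥ 1.6250.
So the minimum punishment length is K = 2.

2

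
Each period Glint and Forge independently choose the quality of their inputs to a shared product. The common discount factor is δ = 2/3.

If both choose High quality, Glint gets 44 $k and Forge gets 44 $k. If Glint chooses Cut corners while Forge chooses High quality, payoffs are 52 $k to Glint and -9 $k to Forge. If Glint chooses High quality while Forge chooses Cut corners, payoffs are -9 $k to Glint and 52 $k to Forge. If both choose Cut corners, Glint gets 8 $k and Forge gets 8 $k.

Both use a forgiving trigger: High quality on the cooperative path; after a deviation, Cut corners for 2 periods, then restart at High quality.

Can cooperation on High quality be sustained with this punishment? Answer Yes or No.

IC: δ+…+δ^2 ≥ (52−44)/(44−8) = 2/9.
At δ = 2/3: partial sum = 1.1111 ≥ 0.2222. Cooperation sustainable.

Yes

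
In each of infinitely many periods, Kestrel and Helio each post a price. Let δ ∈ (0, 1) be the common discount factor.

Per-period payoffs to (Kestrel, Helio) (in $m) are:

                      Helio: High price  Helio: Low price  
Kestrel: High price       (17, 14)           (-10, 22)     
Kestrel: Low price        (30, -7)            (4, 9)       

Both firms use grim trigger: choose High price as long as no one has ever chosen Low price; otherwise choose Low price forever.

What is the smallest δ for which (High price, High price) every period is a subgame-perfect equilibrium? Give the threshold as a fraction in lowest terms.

For Kestrel: deviation gain 30−17 = 13, per-period punishment loss 17−4 = 13. IC gives δ ≥ 13/26 = 1/2.
For Helio: gain 8, loss 5 per period, so δ ≥ 8/13.
The tighter constraint is Helio's, so cooperation needs δ ≥ 8/13.

8/13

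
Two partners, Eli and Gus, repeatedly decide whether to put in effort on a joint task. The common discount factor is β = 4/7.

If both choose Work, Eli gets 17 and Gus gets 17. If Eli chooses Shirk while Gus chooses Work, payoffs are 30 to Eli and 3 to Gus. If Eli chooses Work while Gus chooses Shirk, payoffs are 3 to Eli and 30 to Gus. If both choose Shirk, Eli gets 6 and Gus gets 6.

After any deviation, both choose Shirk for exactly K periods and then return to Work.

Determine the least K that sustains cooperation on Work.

Need Σ_{k=1}^{K} β^k ≥ (30−17)/(17−6) = 1.1818 at β = 4/7.
At K = 3 the sum is 1.0845 < 1.1818; at K = 4 it is 1.1912 ≥ 1.1818.
So the minimum punishment length is K = 4.

4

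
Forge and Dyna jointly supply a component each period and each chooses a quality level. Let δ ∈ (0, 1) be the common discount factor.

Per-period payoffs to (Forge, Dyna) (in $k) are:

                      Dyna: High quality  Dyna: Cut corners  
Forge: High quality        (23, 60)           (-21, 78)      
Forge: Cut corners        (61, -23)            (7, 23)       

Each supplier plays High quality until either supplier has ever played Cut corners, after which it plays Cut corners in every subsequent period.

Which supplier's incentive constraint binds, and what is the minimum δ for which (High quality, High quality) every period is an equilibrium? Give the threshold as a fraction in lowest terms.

Forge: cooperation gives 23 each period; deviation gives 61 once then 7 forever.
  23/(1−δ) ≥ 61 + 7δ/(1−δ) ⇒ δ ≥ 38/54 = 19/27.
Dyna: cooperation gives 60 each period; deviation gives 78 once then 23 forever.
  δ ≥ 18/55.
Both must hold, so the binding constraint is Forge's: δ ≥ 19/27.

Forge; δ ≥ 19/27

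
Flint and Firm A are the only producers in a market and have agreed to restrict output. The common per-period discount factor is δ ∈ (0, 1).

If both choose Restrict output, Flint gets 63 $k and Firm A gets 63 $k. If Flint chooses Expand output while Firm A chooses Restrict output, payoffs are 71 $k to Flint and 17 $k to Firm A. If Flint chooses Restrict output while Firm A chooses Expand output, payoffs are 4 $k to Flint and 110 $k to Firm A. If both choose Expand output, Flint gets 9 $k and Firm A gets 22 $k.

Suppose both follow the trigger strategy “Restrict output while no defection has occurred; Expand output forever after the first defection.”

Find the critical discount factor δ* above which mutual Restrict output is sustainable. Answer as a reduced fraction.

47/88

Flint's threshold: (71−63)/(71−9) = 4/31.
Firm A's threshold: (110−63)/(110−22) = 47/88.
4/31 < 47/88, so Firm A binds and δ* = 47/88.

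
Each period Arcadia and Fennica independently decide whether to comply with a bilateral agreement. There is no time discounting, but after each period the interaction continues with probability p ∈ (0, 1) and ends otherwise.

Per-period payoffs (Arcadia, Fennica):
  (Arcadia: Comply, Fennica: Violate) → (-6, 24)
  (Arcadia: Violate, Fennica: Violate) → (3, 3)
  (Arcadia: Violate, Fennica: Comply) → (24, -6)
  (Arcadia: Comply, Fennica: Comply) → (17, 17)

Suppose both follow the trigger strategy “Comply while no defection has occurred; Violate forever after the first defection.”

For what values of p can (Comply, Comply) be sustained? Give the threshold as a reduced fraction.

With no time discounting, the continuation probability p plays the role of the discount factor.
Grim-trigger IC: 17/(1−p) ≥ 24 + 3p/(1−p) ⇒ p ≥ (24−17)/(24−3) = 1/3.

1/3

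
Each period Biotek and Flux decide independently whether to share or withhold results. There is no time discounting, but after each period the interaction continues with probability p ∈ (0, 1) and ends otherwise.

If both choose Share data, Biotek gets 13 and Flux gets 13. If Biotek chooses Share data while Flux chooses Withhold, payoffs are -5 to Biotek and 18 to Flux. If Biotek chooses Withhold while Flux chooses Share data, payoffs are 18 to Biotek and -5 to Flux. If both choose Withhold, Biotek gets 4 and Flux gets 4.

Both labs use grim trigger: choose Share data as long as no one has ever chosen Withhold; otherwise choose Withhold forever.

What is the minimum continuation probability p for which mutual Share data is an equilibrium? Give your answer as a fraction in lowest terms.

Expected cooperation value is 13 + p·13 + p²·13 + … = 13/(1−p); deviation gives 18 + p·4/(1−p).
13 ≥ 18(1−p) + 4p ⇒ 14p ≥ 5 ⇒ p ≥ 5/14.

5/14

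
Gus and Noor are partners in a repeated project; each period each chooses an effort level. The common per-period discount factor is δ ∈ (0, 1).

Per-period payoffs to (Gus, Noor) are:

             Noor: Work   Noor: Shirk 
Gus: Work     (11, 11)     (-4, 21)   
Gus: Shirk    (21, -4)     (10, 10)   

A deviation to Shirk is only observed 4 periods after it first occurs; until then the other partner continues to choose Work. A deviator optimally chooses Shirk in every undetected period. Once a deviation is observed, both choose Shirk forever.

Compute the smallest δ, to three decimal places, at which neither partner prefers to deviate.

0.976

A deviator earns 21 for 4 periods, then 10 forever; cooperating earns 11 forever. Multiplying the IC by (1−δ):
11 ≥ 21(1−δ^4) + 10δ^4, so 11·δ^4 ≥ 10 and δ^4 ≥ 10/11.
δ ≥ (10/11)^(1/4) ≈ 0.976.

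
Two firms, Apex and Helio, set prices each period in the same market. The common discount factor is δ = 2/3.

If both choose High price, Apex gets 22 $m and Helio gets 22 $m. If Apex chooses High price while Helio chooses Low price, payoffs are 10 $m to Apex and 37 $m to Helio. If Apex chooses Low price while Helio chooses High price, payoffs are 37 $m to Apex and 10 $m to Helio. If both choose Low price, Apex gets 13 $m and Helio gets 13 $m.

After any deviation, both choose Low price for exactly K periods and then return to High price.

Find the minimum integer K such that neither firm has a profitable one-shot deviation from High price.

5

Need Σ_{k=1}^{K} δ^k ≥ (37−22)/(22−13) = 1.6667 at δ = 2/3.
At K = 4 the sum is 1.6049 < 1.6667; at K = 5 it is 1.7366 ≥ 1.6667.
So the minimum punishment length is K = 5.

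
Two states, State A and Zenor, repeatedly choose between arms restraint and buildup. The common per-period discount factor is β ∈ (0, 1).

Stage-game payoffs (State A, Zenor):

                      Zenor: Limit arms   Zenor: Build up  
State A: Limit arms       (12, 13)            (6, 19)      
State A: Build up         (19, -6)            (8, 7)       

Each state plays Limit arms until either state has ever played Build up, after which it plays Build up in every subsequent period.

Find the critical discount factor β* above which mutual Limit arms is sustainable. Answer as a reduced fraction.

State A's threshold: (19−12)/(19−8) = 7/11.
Zenor's threshold: (19−13)/(19−7) = 1/2.
7/11 > 1/2, so State A binds and β* = 7/11.

7/11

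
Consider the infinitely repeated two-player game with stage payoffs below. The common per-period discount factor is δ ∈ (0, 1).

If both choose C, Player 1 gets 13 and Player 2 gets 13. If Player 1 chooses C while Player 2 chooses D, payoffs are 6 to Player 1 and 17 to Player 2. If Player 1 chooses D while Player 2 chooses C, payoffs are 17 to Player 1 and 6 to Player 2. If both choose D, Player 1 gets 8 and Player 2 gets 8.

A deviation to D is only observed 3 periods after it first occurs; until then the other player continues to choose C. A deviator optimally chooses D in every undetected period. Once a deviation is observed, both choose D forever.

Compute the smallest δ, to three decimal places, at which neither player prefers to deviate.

Deviating for the 3 undetected periods gains 17−13 = 4 per period over cooperation, then loses 13−8 = 5 per period forever once punishment starts.
Gain: 4(1 + δ + … + δ^2); loss: 5·δ^3/(1−δ).
No profitable deviation ⇔ 4(1−δ^3) ≤ 5·δ^3, i.e. δ^3 ≥ 4/(4+5) = 4/9.
Hence δ ≥ (4/9)^(1/3) ≈ 0.763.

0.763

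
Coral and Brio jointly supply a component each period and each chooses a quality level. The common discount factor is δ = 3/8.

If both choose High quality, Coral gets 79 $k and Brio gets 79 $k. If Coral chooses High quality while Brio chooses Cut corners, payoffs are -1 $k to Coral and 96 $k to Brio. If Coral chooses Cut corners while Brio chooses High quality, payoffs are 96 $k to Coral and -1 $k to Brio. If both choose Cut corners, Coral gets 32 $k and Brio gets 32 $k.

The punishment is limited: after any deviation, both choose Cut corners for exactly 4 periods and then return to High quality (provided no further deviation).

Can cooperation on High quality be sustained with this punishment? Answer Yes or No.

Yes

Comparing payoff streams over the 5 periods until play realigns: cooperate → 79(1+δ+…+δ^4); deviate → 96 + 32(δ+…+δ^4).
Cooperation is sustained iff (79−32)(δ+…+δ^4) ≥ 96−79.
δ+…+δ^4 = 3/8·(1−(3/8)^4)/(1−3/8) = 0.5881, and (96−79)/(79−32) = 0.3617.
0.5881 ≥ 0.3617, so cooperation is sustainable.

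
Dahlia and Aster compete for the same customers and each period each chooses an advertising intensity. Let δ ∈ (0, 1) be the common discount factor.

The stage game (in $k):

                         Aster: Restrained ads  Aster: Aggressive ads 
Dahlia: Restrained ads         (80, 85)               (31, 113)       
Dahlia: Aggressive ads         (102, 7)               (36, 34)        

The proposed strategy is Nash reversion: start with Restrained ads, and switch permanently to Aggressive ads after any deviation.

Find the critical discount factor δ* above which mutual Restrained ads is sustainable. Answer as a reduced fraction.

Dahlia's threshold: (102−80)/(102−36) = 1/3.
Aster's threshold: (113−85)/(113−34) = 28/79.
1/3 < 28/79, so Aster binds and δ* = 28/79.

28/79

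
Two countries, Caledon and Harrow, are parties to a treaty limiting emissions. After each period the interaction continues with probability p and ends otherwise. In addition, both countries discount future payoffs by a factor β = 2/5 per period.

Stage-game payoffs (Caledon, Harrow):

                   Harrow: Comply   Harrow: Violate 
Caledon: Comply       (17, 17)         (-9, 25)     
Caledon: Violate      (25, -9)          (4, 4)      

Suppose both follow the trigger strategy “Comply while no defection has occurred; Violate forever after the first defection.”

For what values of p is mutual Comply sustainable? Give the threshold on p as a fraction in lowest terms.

With continuation probability p and discount β, the effective per-period discount factor is βp.
Grim-trigger IC: βp ≥ (25−17)/(25−4) = 8/21.
So p ≥ (8/21)/(2/5) = 20/21.

20/21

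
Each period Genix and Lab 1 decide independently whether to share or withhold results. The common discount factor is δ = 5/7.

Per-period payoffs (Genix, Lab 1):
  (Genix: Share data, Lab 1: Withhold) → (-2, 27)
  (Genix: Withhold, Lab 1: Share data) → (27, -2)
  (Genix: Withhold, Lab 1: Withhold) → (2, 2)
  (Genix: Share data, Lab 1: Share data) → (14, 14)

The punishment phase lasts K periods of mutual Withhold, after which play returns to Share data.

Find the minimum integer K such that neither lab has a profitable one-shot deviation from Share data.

No profitable deviation requires (14−2)(δ+…+δ^K) ≥ 27−14, i.e. δ+…+δ^K ≥ 13/12 ≈ 1.0833.
With δ = 5/7, the partial sums are K=1: 0.7143, K=2: 1.2245.
K = 2 is the first length at which the sum reaches 1.0833.

2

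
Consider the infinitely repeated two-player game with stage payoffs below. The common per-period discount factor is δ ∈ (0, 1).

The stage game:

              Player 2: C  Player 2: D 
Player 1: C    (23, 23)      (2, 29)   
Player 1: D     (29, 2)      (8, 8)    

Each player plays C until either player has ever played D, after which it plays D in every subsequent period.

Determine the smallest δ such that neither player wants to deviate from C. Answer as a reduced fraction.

2/7

One-period gain from deviating is 29 − 23 = 6. The loss is 23 − 8 = 15 in every subsequent period, with present value 15·δ/(1−δ).
Deviation is unprofitable when 15·δ/(1−δ) ≥ 6, i.e. δ/(1−δ) ≥ 2/5.
Equivalently δ ≥ 6/(6+15) = 2/7.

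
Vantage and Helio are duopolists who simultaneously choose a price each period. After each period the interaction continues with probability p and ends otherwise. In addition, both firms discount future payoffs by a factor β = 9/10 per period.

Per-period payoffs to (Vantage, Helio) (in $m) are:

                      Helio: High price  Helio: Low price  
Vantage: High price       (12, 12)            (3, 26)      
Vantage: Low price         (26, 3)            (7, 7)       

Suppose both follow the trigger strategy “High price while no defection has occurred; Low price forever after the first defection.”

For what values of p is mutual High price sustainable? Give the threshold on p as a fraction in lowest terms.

Expected continuation weight on next period's payoff is β·p = 9/10·p, which plays the role of the discount factor.
Cooperation requires 9/10·p ≥ (26−12)/(26−7) = 14/19, hence p ≥ 140/171.

140/171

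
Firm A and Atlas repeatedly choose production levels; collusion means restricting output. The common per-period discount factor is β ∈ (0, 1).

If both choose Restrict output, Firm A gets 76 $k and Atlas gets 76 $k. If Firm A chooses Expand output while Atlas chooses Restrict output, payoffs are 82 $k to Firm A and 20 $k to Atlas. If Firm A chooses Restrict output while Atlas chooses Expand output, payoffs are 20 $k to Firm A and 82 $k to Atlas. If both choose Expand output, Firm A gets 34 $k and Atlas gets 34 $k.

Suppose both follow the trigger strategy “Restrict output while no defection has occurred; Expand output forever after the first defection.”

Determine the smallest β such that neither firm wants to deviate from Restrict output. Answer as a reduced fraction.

1/8

Under grim trigger the critical discount factor is (T−C)/(T−P) with T = 82, C = 76, P = 34.
β* = (82−76)/(82−34) = 6/48 = 1/8.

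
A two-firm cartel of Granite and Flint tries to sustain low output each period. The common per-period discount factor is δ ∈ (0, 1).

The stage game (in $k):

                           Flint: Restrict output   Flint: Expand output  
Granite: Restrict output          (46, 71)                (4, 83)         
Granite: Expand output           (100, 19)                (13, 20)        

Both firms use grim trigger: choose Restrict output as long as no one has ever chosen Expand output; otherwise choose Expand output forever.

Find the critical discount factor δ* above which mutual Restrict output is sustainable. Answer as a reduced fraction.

18/29

Granite's threshold: (100−46)/(100−13) = 18/29.
Flint's threshold: (83−71)/(83−20) = 4/21.
18/29 > 4/21, so Granite binds and δ* = 18/29.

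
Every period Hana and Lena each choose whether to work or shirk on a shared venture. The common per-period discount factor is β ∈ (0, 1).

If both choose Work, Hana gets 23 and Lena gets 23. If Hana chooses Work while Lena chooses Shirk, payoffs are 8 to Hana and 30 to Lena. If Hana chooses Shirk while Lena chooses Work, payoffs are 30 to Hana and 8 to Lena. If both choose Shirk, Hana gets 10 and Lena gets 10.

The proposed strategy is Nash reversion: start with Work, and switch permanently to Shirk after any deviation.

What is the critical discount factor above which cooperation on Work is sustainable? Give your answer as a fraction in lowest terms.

7/20

23/(1−β) ≥ 30 + 10β/(1−β)
23 ≥ 30 − 20β
β ≥ 7/20.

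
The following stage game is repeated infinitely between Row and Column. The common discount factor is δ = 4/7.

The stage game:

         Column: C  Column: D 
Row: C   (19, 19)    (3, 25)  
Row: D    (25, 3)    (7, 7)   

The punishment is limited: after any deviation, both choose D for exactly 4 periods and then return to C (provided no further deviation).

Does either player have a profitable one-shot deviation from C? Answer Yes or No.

IC: δ+…+δ^4 ≥ (25−19)/(19−7) = 1/2.
At δ = 4/7: partial sum = 1.1912 ≥ 0.5000. Cooperation sustainable.

No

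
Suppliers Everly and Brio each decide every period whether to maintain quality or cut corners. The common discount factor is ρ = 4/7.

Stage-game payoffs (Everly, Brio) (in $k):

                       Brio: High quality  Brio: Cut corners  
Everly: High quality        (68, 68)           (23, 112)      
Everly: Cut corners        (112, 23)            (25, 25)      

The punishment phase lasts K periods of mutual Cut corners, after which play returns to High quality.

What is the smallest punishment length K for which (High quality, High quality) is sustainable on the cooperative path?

3

Need Σ_{k=1}^{K} ρ^k ≥ (112−68)/(68−25) = 1.0233 at ρ = 4/7.
At K = 2 the sum is 0.8980 < 1.0233; at K = 3 it is 1.0845 ≥ 1.0233.
So the minimum punishment length is K = 3.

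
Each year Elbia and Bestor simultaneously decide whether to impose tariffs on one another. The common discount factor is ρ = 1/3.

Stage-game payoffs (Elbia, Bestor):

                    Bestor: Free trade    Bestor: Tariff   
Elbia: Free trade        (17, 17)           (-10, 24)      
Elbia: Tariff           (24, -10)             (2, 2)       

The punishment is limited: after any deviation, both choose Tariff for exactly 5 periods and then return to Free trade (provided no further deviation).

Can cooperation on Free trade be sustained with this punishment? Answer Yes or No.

IC: ρ+…+ρ^5 ≥ (24−17)/(17−2) = 7/15.
At ρ = 1/3: partial sum = 0.4979 ≥ 0.4667. Cooperation sustainable.

Yes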